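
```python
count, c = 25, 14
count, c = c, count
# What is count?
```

Trace:
`count, c = 25, 14` → count = 25; c = 14
`count, c = c, count` → count = 14; c = 25
So count = 14

Answer: 14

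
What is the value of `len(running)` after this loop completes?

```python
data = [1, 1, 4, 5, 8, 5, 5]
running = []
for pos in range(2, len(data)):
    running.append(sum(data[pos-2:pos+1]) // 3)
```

Number of 3-element averages
`running` takes the values: [] → [2] → [2, 3] → [2, 3, 5] → [2, 3, 5, 6] → [2, 3, 5, 6, 6]
So `len(running)` = 5

Answer: 5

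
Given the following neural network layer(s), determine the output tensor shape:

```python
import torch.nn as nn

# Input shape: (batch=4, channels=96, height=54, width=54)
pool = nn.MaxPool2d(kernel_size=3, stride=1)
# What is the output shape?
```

Input: (4, 96, 54, 54) -> Output: (4, 96, 52, 52)

Answer: (4, 96, 52, 52)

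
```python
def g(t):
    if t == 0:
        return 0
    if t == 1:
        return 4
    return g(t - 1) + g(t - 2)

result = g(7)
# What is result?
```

Build up from base cases: g(0)=0, g(1)=4, g(2)=4, g(3)=8, g(4)=12, g(5)=20, g(6)=32, ..., g(7)=52

Answer: 52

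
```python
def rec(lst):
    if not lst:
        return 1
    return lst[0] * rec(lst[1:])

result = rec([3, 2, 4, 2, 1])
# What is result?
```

Product over [3, 2, 4, 2, 1] = 3 * 2 * 4 * 2 * 1 = 48

Answer: 48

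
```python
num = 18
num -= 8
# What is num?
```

Trace:
`num = 18` → num = 18
`num -= 8` → num = 10
So num = 10

Answer: 10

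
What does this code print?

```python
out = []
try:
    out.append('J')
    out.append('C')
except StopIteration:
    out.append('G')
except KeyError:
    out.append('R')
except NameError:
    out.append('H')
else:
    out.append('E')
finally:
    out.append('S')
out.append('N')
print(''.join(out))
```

Execution trace: 'J' (try body) → 'C' (try body, no exception) → 'E' (else) → 'S' (finally) → 'N' (after the try/except). Output: JCESN

Answer: JCESN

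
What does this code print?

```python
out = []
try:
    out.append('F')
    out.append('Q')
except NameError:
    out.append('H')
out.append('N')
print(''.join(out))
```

Execution trace: 'F' (try body) → 'Q' (try body, no exception) → 'N' (after the try/except). Output: FQN

Answer: FQN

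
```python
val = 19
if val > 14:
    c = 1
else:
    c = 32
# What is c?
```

Trace:
`val = 19` → val = 19
`if val > 14: ...` → val > 14 is True → c = 1
So c = 1

Answer: 1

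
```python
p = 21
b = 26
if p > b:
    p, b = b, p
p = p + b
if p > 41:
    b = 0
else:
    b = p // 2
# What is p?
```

Trace:
`p = 21` → p = 21
`b = 26` → b = 26
`if p > b: ...` → p > b is False → no variable changes
`p = p + b` → p = 47
`if p > 41: ...` → p > 41 is True → b = 0
So p = 47

Answer: 47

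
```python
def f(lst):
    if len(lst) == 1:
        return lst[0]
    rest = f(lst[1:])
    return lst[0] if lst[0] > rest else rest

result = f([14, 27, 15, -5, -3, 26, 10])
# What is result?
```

Recursive max over [14, 27, 15, -5, -3, 26, 10] = 27

Answer: 27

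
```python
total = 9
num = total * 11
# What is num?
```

Trace:
`total = 9` → total = 9
`num = total * 11` → num = 99
So num = 99

Answer: 99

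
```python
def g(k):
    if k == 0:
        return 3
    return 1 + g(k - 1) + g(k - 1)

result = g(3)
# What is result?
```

g(k) = 1 + 2·g(k-1), g(0)=3. Closed form: (3+1)·2^3 - 1 = 31.

Answer: 31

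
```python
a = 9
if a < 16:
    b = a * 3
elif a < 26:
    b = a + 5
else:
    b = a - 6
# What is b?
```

Trace:
`a = 9` → a = 9
`if a < 16: ...` → a < 16 is True → b = 27
So b = 27

Answer: 27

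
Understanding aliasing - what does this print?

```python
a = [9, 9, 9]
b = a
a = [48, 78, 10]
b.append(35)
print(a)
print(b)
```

Key concept: rebinding vs mutation: a is rebound to a new list, b still points at the original.
Step by step:
`a = [9, 9, 9]` → a = [9, 9, 9]
`b = a` → b = [9, 9, 9] (same object as a)
`a = [48, 78, 10]` → a = [48, 78, 10]
`b.append(35)` → b = [9, 9, 9, 35]
`print(a)` → prints [48, 78, 10]
`print(b)` → prints [9, 9, 9, 35]

Answer:
[48, 78, 10]
[9, 9, 9, 35]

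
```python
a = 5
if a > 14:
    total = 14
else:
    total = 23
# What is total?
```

Trace:
`a = 5` → a = 5
`if a > 14: ...` → a > 14 is False, take else branch → total = 23
So total = 23

Answer: 23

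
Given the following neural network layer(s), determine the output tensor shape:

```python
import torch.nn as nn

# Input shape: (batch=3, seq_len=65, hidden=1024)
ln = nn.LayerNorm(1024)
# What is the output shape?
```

Input: (3, 65, 1024) -> Output: (3, 65, 1024)

Answer: (3, 65, 1024)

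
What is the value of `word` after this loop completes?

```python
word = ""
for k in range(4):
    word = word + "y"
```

Repeat 'y' 4 times
`word` takes the values: "" → "y" → "yy" → "yyy" → "yyyy"

Answer: "yyyy"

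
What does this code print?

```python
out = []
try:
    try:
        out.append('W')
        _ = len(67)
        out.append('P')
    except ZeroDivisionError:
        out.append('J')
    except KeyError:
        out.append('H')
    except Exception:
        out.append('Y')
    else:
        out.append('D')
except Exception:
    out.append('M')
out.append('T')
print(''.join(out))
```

Execution trace: 'W' (inner try body) → 'Y' (inner except Exception) → 'T' (after the try/except). Output: WYT

Answer: WYT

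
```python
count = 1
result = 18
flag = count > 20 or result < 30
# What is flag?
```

Trace:
`count = 1` → count = 1
`result = 18` → result = 18
`flag = count > 20 or result < 30` → flag = True
So flag = True

Answer: True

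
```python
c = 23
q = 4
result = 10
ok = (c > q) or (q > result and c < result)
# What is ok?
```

Trace:
`c = 23` → c = 23
`q = 4` → q = 4
`result = 10` → result = 10
`ok = (c > q) or (q > result and c < result)` → ok = True
So ok = True

Answer: True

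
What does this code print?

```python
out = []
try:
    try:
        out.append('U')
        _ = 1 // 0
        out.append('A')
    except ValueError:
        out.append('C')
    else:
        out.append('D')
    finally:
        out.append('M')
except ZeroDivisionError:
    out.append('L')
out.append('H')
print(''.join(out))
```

Execution trace: 'U' (try body) → 'M' (finally) → 'L' (outer except ZeroDivisionError) → 'H' (after the try/except). Output: UMLH

Answer: UMLH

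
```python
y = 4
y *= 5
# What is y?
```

Trace:
`y = 4` → y = 4
`y *= 5` → y = 20
So y = 20

Answer: 20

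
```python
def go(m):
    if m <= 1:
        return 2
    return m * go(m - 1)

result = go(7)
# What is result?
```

go(7) = 7 * 6 * 5 * 4 * 3 * 2 * 2 = 10080

Answer: 10080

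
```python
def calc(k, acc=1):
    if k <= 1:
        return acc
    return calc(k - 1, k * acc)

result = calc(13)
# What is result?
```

Accumulator trace (n, acc): (13, 1) -> (12, 13) -> (11, 156) -> (10, 1716) -> (9, 17160) -> (8, 154440) -> (7, 1235520) -> (6, 8648640) -> (5, 51891840) -> (4, 259459200) -> (3, 1037836800) -> (2, 3113510400) -> (1, 6227020800) -> return 6227020800

Answer: 6227020800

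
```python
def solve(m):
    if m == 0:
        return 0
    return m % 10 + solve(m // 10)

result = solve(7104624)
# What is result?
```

Sum of digits of 7104624: 4 + 2 + 6 + 4 + 0 + 1 + 7 = 24

Answer: 24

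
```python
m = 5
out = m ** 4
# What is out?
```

Trace:
`m = 5` → m = 5
`out = m ** 4` → out = 625
So out = 625

Answer: 625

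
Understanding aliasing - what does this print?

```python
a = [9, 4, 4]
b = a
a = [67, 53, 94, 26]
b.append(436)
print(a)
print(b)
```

Key concept: rebinding vs mutation: a is rebound to a new list, b still points at the original.
Step by step:
`a = [9, 4, 4]` → a = [9, 4, 4]
`b = a` → b = [9, 4, 4] (same object as a)
`a = [67, 53, 94, 26]` → a = [67, 53, 94, 26]
`b.append(436)` → b = [9, 4, 4, 436]
`print(a)` → prints [67, 53, 94, 26]
`print(b)` → prints [9, 4, 4, 436]

Answer:
[67, 53, 94, 26]
[9, 4, 4, 436]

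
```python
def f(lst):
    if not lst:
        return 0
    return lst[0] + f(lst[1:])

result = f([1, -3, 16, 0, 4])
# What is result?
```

1 + (-3) + 16 + 0 + 4 + 0 = 18

Answer: 18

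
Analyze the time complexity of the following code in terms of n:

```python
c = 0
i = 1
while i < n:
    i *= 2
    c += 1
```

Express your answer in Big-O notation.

Each loop level contributes: log n. Multiplying the contributions gives O(log n).

Answer: O(log n)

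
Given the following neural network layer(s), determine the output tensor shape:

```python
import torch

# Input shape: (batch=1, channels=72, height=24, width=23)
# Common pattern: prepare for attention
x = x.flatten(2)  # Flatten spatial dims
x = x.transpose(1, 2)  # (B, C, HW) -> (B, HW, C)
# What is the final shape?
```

Input: (1, 72, 24, 23) -> after flatten(2): (1, 72, 552) -> Output: (1, 552, 72)

Answer: (1, 552, 72)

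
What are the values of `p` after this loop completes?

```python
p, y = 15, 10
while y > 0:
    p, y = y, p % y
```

GCD of 15 and 10
`p` takes the values: 15 → 10 → 5

Answer: 5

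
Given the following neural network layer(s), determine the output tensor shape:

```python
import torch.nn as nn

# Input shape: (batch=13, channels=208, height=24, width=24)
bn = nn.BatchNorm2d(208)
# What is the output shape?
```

Input: (13, 208, 24, 24) -> Output: (13, 208, 24, 24)

Answer: (13, 208, 24, 24)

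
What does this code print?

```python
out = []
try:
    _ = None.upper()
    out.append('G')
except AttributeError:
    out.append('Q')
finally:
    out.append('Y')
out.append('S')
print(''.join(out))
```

Execution trace: 'Q' (except AttributeError) → 'Y' (finally) → 'S' (after the try/except). Output: QYS

Answer: QYS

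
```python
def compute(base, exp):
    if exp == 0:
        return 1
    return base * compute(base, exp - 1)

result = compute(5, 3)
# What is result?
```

compute(5, 3) = 5 * 5 * 5 = 125

Answer: 125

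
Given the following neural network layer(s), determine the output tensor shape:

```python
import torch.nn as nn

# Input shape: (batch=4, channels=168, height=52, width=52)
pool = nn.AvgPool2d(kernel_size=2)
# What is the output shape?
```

Input: (4, 168, 52, 52) -> Output: (4, 168, 26, 26)

Answer: (4, 168, 26, 26)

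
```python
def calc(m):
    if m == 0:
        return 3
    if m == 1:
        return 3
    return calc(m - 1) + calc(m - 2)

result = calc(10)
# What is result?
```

Build up from base cases: calc(0)=3, calc(1)=3, calc(2)=6, calc(3)=9, calc(4)=15, calc(5)=24, calc(6)=39, ..., calc(10)=267

Answer: 267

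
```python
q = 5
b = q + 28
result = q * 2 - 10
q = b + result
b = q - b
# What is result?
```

Trace:
`q = 5` → q = 5
`b = q + 28` → b = 33
`result = q * 2 - 10` → result = 0
`q = b + result` → q = 33
`b = q - b` → b = 0
So result = 0

Answer: 0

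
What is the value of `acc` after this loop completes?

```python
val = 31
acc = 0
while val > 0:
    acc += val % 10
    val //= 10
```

Sum digits of 31
`acc` takes the values: 0 → 1 → 4

Answer: 4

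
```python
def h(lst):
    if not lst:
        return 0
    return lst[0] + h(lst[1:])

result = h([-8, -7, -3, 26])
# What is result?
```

(-8) + (-7) + (-3) + 26 + 0 = 8

Answer: 8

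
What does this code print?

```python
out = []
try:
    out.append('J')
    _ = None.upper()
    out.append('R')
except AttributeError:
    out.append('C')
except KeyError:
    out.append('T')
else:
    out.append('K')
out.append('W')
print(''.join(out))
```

Execution trace: 'J' (try body) → 'C' (except AttributeError) → 'W' (after the try/except). Output: JCW

Answer: JCW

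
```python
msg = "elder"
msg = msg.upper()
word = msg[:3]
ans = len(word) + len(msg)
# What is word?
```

Trace:
`msg = "elder"` → msg = 'elder'
`msg = msg.upper()` → msg = 'ELDER'
`word = msg[:3]` → word = 'ELD'
`ans = len(word) + len(msg)` → ans = 8
So word = 'ELD'

Answer: 'ELD'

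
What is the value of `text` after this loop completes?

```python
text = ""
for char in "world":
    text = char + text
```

Reverse 'world'
`text` takes the values: "" → "w" → "ow" → "row" → "lrow" → "dlrow"

Answer: "dlrow"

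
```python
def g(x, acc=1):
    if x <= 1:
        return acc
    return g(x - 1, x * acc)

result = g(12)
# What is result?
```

Accumulator trace (n, acc): (12, 1) -> (11, 12) -> (10, 132) -> (9, 1320) -> (8, 11880) -> (7, 95040) -> (6, 665280) -> (5, 3991680) -> (4, 19958400) -> (3, 79833600) -> (2, 239500800) -> (1, 479001600) -> return 479001600

Answer: 479001600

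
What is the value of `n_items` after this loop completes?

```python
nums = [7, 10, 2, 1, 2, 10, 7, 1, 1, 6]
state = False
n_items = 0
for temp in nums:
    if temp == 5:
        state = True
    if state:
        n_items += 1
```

Count elements after first 5 in [7, 10, 2, 1, 2, 10, 7, 1, 1, 6]
`n_items` takes the values: 0

Answer: 0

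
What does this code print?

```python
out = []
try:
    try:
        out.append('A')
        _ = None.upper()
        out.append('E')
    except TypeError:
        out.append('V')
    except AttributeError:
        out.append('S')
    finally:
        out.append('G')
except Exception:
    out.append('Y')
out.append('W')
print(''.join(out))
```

Execution trace: 'A' (inner try body) → 'S' (inner except AttributeError) → 'G' (inner finally) → 'W' (after the try/except). Output: ASGW

Answer: ASGW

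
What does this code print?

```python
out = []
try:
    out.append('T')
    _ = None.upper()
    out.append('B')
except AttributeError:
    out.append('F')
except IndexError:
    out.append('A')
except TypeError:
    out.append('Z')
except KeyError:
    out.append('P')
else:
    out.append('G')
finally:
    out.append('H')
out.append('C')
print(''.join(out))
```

Execution trace: 'T' (try body) → 'F' (except AttributeError) → 'H' (finally) → 'C' (after the try/except). Output: TFHC

Answer: TFHC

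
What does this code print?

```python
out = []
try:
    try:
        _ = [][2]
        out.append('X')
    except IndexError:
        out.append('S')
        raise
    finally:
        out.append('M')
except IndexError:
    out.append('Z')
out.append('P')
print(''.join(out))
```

Execution trace: 'S' (except IndexError) → 'M' (finally) → 'Z' (outer except IndexError) → 'P' (after the try/except). Output: SMZP

Answer: SMZP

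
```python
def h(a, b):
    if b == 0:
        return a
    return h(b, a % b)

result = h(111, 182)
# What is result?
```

h(111, 182) -> h(182, 111) -> h(111, 71) -> h(71, 40) -> h(40, 31) -> h(31, 9) -> h(9, 4) -> h(4, 1) -> h(1, 0) -> 1

Answer: 1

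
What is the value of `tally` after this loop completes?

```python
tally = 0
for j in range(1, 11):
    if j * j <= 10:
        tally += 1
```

Count numbers where j² ≤ 10
`tally` takes the values: 0 → 1 → 2 → 3

Answer: 3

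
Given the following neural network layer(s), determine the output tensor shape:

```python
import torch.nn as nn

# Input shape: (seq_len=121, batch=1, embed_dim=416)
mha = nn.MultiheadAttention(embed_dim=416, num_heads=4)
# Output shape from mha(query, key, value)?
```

Input: (121, 1, 416) -> Output: (121, 1, 416)

Answer: (121, 1, 416)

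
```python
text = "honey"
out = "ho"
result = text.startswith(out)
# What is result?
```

Trace:
`text = "honey"` → text = 'honey'
`out = "ho"` → out = 'ho'
`result = text.startswith(out)` → result = True
So result = True

Answer: True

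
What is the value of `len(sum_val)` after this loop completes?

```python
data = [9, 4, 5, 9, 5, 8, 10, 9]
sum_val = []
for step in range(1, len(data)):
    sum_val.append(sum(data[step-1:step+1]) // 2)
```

Number of 2-element averages
`sum_val` takes the values: [] → [6] → [6, 4] → [6, 4, 7] → [6, 4, 7, 7] → [6, 4, 7, 7, 6] → [6, 4, 7, 7, 6, 9] → [6, 4, 7, 7, 6, 9, 9]
So `len(sum_val)` = 7

Answer: 7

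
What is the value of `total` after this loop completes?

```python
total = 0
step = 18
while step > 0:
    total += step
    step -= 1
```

Sum 18 down to 1
`total` takes the values: 0 → 18 → 35 → 51 → 66 → 80 → 93 → 105 → 116 → 126 → 135 → 143 → 150 → 156 → 161 → 165 → 168 → 170 → 171

Answer: 171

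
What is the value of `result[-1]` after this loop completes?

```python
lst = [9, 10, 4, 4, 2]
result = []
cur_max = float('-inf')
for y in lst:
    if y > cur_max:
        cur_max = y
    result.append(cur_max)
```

Running max ends at 10
`result` takes the values: [] → [9] → [9, 10] → [9, 10, 10] → [9, 10, 10, 10] → [9, 10, 10, 10, 10]
So `result[-1]` = 10

Answer: 10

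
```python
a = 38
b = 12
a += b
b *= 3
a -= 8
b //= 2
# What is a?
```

Trace:
`a = 38` → a = 38
`b = 12` → b = 12
`a += b` → a = 50
`b *= 3` → b = 36
`a -= 8` → a = 42
`b //= 2` → b = 18
So a = 42

Answer: 42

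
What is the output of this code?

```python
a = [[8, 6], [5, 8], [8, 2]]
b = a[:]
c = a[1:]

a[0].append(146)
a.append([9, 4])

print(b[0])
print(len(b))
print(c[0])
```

Key concept: slice with nested mutation.
Step by step:
`a = [[8, 6], [5, 8], [8, 2]]` → a = [[8, 6], [5, 8], [8, 2]]
`b = a[:]` → b = [[8, 6], [5, 8], [8, 2]]
`c = a[1:]` → c = [[5, 8], [8, 2]]
`a[0].append(146)` → a = [[8, 6, 146], [5, 8], [8, 2]]; b = [[8, 6, 146], [5, 8], [8, 2]]
`a.append([9, 4])` → a = [[8, 6, 146], [5, 8], [8, 2], [9, 4]]
`print(b[0])` → prints [8, 6, 146]
`print(len(b))` → prints 3
`print(c[0])` → prints [5, 8]

Answer:
[8, 6, 146]
3
[5, 8]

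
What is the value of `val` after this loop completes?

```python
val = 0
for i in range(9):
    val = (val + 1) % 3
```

Increment mod 3, 9 times = 0
`val` takes the values: 0 → 1 → 2 → 0 → 1 → 2 → 0 → 1 → 2 → 0

Answer: 0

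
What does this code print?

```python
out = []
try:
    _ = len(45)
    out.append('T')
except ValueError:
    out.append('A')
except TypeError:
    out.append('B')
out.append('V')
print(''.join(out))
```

Execution trace: 'B' (except TypeError) → 'V' (after the try/except). Output: BV

Answer: BV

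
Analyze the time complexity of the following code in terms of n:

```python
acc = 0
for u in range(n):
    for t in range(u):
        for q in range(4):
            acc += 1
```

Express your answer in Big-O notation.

Each loop level contributes: n × n × 1. Multiplying the contributions gives O(n^2).

Answer: O(n^2)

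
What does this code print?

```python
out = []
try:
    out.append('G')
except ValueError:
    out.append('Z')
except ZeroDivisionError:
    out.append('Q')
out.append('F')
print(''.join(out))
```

Execution trace: 'G' (try body, no exception) → 'F' (after the try/except). Output: GF

Answer: GF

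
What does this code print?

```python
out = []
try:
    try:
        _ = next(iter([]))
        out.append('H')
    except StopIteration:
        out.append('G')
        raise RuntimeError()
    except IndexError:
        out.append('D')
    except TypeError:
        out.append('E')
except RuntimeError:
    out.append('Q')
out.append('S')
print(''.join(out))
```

Execution trace: 'G' (inner except StopIteration) → 'Q' (outer except RuntimeError) → 'S' (after the try/except). Output: GQS

Answer: GQS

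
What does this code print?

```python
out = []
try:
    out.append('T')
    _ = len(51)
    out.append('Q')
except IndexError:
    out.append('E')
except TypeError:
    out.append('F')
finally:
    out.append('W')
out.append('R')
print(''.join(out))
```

Execution trace: 'T' (try body) → 'F' (except TypeError) → 'W' (finally) → 'R' (after the try/except). Output: TFWR

Answer: TFWR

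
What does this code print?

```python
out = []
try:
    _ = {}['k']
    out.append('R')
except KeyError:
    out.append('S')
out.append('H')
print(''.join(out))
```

Execution trace: 'S' (except KeyError) → 'H' (after the try/except). Output: SH

Answer: SH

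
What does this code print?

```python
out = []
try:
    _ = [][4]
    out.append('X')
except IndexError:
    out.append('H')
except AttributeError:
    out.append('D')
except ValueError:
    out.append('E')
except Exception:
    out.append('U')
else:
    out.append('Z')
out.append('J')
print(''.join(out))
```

Execution trace: 'H' (except IndexError) → 'J' (after the try/except). Output: HJ

Answer: HJ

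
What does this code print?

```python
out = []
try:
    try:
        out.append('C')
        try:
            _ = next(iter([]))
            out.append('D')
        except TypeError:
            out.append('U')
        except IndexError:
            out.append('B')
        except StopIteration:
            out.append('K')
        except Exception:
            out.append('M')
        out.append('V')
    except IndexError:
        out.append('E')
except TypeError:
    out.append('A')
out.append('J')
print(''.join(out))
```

Execution trace: 'C' (try body) → 'K' (inner except StopIteration) → 'V' (try body, no exception) → 'J' (after the try/except). Output: CKVJ

Answer: CKVJ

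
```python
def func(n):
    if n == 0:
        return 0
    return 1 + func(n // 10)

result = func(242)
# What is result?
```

Count of digits of 242: 3

Answer: 3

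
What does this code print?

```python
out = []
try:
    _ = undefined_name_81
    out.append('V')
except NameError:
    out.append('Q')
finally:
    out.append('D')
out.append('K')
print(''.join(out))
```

Execution trace: 'Q' (except NameError) → 'D' (finally) → 'K' (after the try/except). Output: QDK

Answer: QDK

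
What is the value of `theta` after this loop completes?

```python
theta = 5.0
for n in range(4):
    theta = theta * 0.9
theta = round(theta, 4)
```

Exponential decay: 5.0 * 0.9^4
`theta` takes the values: 5.0 → 4.5 → 4.05 → 3.645 → 3.2805

Answer: 3.2805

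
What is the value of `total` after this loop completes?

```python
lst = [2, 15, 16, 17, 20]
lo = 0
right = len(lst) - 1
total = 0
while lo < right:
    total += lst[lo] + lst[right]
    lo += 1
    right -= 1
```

Sum of pairs from ends
`total` takes the values: 0 → 22 → 54

Answer: 54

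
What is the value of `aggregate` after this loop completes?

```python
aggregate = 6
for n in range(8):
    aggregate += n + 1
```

Start at 6, add 1 to 8 = 42
`aggregate` takes the values: 6 → 7 → 9 → 12 → 16 → 21 → 27 → 34 → 42

Answer: 42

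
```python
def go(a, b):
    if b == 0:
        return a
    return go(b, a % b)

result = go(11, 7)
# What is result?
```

go(11, 7) -> go(7, 4) -> go(4, 3) -> go(3, 1) -> go(1, 0) -> 1

Answer: 1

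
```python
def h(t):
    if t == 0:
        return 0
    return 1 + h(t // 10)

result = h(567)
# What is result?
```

Count of digits of 567: 3

Answer: 3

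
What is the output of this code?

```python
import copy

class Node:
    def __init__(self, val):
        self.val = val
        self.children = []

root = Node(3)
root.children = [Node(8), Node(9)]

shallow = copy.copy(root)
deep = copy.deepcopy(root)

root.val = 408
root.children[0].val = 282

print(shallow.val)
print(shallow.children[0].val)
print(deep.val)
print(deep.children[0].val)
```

Key concept: deep copy with custom objects.
Step by step:
`root = Node(3)` → root = Node(val=3, children=[])
`root.children = [Node(8), Node(9)]` → root = Node(val=3, children=[Node(val=8, children=[]), Node(val=9, children=[])])
`shallow = copy.copy(root)` → shallow = Node(val=3, children=[Node(val=8, children=[]), Node(val=9, children=[])])
`deep = copy.deepcopy(root)` → deep = Node(val=3, children=[Node(val=8, children=[]), Node(val=9, children=[])])
`root.val = 408` → root = Node(val=408, children=[Node(val=8, children=[]), Node(val=9, children=[])])
`root.children[0].val = 282` → root = Node(val=408, children=[Node(val=282, children=[]), Node(val=9, children=[])]); shallow = Node(val=3, children=[Node(val=282, children=[]), Node(val=9, children=[])])
`print(shallow.val)` → prints 3
`print(shallow.children[0].val)` → prints 282
`print(deep.val)` → prints 3
`print(deep.children[0].val)` → prints 8

Answer:
3
282
3
8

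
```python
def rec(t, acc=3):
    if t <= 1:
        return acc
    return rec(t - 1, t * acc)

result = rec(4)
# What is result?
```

Accumulator trace (n, acc): (4, 3) -> (3, 12) -> (2, 36) -> (1, 72) -> return 72

Answer: 72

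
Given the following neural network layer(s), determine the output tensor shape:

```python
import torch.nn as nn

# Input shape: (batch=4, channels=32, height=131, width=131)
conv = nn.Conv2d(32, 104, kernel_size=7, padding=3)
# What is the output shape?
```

Input: (4, 32, 131, 131) -> Output: (4, 104, 131, 131)

Answer: (4, 104, 131, 131)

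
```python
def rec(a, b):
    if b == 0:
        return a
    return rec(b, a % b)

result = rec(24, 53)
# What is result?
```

rec(24, 53) -> rec(53, 24) -> rec(24, 5) -> rec(5, 4) -> rec(4, 1) -> rec(1, 0) -> 1

Answer: 1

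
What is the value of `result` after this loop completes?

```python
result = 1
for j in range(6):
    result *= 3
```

3^6 = 729
`result` takes the values: 1 → 3 → 9 → 27 → 81 → 243 → 729

Answer: 729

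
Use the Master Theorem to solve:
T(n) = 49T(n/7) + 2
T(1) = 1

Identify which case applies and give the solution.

a=49, b=7, f(n)=2. log_7(49) = 2. Since c=0 < 2, Case 1 applies: T(n) = Θ(n^log_b(a)) = O(n^2).

Answer: O(n^2) - Case 1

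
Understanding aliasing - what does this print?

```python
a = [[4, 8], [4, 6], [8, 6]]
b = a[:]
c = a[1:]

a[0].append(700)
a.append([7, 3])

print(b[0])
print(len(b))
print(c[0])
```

Key concept: slice with nested mutation.
Step by step:
`a = [[4, 8], [4, 6], [8, 6]]` → a = [[4, 8], [4, 6], [8, 6]]
`b = a[:]` → b = [[4, 8], [4, 6], [8, 6]]
`c = a[1:]` → c = [[4, 6], [8, 6]]
`a[0].append(700)` → a = [[4, 8, 700], [4, 6], [8, 6]]; b = [[4, 8, 700], [4, 6], [8, 6]]
`a.append([7, 3])` → a = [[4, 8, 700], [4, 6], [8, 6], [7, 3]]
`print(b[0])` → prints [4, 8, 700]
`print(len(b))` → prints 3
`print(c[0])` → prints [4, 6]

Answer:
[4, 8, 700]
3
[4, 6]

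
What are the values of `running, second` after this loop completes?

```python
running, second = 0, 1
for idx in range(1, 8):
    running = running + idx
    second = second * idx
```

Sum and factorial of 1 to 7
`running, second` takes the values: (0, 1) → (1, 1) → (3, 1) → (3, 2) → (6, 2) → (6, 6) → (10, 6) → (10, 24) → (15, 24) → (15, 120) → (21, 120) → (21, 720) → (28, 720) → (28, 5040)

Answer: 28, 5040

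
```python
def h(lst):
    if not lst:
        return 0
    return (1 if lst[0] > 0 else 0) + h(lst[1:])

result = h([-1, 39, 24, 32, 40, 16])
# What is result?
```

Count of positive elements in [-1, 39, 24, 32, 40, 16] = 5

Answer: 5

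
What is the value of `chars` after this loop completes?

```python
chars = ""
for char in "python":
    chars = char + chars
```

Reverse 'python'
`chars` takes the values: "" → "p" → "yp" → "typ" → "htyp" → "ohtyp" → "nohtyp"

Answer: "nohtyp"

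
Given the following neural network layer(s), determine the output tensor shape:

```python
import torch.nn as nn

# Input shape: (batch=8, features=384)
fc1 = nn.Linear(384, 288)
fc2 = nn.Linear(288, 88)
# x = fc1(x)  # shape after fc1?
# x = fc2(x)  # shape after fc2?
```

Input: (8, 384) -> after fc1: (8, 288) -> Output: (8, 88)

Answer: (8, 88)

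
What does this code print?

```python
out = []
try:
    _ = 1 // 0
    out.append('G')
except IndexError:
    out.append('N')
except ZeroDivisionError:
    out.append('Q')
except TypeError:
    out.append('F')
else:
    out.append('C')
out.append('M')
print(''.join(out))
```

Execution trace: 'Q' (except ZeroDivisionError) → 'M' (after the try/except). Output: QM

Answer: QM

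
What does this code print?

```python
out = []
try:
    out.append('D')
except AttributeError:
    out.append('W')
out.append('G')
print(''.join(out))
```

Execution trace: 'D' (try body, no exception) → 'G' (after the try/except). Output: DG

Answer: DG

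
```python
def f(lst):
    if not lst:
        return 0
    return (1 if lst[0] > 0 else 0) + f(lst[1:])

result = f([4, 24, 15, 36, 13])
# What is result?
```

Count of positive elements in [4, 24, 15, 36, 13] = 5

Answer: 5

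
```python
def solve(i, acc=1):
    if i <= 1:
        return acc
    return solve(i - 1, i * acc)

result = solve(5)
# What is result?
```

Accumulator trace (n, acc): (5, 1) -> (4, 5) -> (3, 20) -> (2, 60) -> (1, 120) -> return 120

Answer: 120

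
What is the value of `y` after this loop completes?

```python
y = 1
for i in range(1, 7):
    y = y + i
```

Start at 1, add 1 through 6
`y` takes the values: 1 → 2 → 4 → 7 → 11 → 16 → 22

Answer: 22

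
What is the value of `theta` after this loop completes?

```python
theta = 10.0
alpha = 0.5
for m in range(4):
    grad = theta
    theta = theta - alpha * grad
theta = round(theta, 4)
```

Gradient descent: w = 10.0 * (1 - 0.5)^4
`theta` takes the values: 10.0 → 5.0 → 2.5 → 1.25 → 0.625

Answer: 0.625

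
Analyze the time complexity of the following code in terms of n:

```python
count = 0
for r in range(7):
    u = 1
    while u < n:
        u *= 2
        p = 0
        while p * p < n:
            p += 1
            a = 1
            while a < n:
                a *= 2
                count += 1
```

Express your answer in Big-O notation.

Each loop level contributes: 1 × log n × √n × log n. Multiplying the contributions gives O(√n log² n).

Answer: O(√n log² n)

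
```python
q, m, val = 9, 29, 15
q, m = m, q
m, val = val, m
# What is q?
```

Trace:
`q, m, val = 9, 29, 15` → q = 9; m = 29; val = 15
`q, m = m, q` → q = 29; m = 9
`m, val = val, m` → m = 15; val = 9
So q = 29

Answer: 29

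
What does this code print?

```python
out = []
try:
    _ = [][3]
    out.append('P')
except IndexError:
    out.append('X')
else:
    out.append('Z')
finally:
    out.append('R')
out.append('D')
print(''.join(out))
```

Execution trace: 'X' (except IndexError) → 'R' (finally) → 'D' (after the try/except). Output: XRD

Answer: XRD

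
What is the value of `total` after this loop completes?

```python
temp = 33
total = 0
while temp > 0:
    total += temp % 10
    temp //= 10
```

Sum digits of 33
`total` takes the values: 0 → 3 → 6

Answer: 6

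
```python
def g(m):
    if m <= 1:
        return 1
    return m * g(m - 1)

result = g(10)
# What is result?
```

g(10) = 10 * 9 * 8 * 7 * 6 * 5 * 4 * 3 * 2 * 1 = 3628800

Answer: 3628800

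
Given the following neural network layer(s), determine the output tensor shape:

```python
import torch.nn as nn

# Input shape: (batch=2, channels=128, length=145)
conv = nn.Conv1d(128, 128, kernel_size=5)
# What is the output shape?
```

Input: (2, 128, 145) -> Output: (2, 128, 141)

Answer: (2, 128, 141)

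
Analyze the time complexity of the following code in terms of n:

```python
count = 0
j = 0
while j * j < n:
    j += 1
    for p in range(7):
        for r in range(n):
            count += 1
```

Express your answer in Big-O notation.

Each loop level contributes: √n × 1 × n. Multiplying the contributions gives O(n√n).

Answer: O(n√n)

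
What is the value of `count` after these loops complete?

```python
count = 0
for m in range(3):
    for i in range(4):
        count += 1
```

3 * 4 = 12
`count` takes the values: 0 → 1 → 2 → 3 → 4 → 5 → 6 → 7 → 8 → 9 → 10 → 11 → 12

Answer: 12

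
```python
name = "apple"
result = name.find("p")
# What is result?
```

Trace:
`name = "apple"` → name = 'apple'
`result = name.find("p")` → result = 1
So result = 1

Answer: 1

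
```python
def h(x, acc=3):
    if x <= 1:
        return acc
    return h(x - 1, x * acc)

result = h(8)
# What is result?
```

Accumulator trace (n, acc): (8, 3) -> (7, 24) -> (6, 168) -> (5, 1008) -> (4, 5040) -> (3, 20160) -> (2, 60480) -> (1, 120960) -> return 120960

Answer: 120960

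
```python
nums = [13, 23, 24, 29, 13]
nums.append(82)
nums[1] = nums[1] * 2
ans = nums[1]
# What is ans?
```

Trace:
`nums = [13, 23, 24, 29, 13]` → nums = [13, 23, 24, 29, 13]
`nums.append(82)` → nums = [13, 23, 24, 29, 13, 82]
`nums[1] = nums[1] * 2` → nums = [13, 46, 24, 29, 13, 82]
`ans = nums[1]` → ans = 46
So ans = 46

Answer: 46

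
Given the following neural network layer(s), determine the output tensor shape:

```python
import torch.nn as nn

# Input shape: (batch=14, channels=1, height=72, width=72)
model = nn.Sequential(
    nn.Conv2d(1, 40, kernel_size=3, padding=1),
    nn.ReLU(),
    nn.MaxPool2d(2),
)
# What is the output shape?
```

Input: (14, 1, 72, 72) -> after Conv2d: (14, 40, 72, 72) -> after ReLU: (14, 40, 72, 72) -> Output: (14, 40, 36, 36)

Answer: (14, 40, 36, 36)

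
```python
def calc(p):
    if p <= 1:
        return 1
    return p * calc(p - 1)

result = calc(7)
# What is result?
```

calc(7) = 7 * 6 * 5 * 4 * 3 * 2 * 1 = 5040

Answer: 5040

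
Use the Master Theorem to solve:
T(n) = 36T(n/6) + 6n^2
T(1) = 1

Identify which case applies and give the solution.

a=36, b=6, f(n)=6n^2. log_6(36) = 2. Since c=2 = 2, Case 2 applies: T(n) = Θ(n^log_b(a) · log n) = O(n^2 log n).

Answer: O(n^2 log n) - Case 2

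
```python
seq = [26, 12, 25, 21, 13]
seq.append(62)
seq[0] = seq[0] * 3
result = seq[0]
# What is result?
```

Trace:
`seq = [26, 12, 25, 21, 13]` → seq = [26, 12, 25, 21, 13]
`seq.append(62)` → seq = [26, 12, 25, 21, 13, 62]
`seq[0] = seq[0] * 3` → seq = [78, 12, 25, 21, 13, 62]
`result = seq[0]` → result = 78
So result = 78

Answer: 78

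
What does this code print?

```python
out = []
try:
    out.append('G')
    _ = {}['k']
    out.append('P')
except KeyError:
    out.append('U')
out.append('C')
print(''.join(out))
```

Execution trace: 'G' (try body) → 'U' (except KeyError) → 'C' (after the try/except). Output: GUC

Answer: GUC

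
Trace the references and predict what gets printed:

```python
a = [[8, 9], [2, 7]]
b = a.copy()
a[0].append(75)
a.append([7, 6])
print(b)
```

Key concept: shallow copy with nested lists.
Step by step:
`a = [[8, 9], [2, 7]]` → a = [[8, 9], [2, 7]]
`b = a.copy()` → b = [[8, 9], [2, 7]]
`a[0].append(75)` → a = [[8, 9, 75], [2, 7]]; b = [[8, 9, 75], [2, 7]]
`a.append([7, 6])` → a = [[8, 9, 75], [2, 7], [7, 6]]
`print(b)` → prints [[8, 9, 75], [2, 7]]

Answer: [[8, 9, 75], [2, 7]]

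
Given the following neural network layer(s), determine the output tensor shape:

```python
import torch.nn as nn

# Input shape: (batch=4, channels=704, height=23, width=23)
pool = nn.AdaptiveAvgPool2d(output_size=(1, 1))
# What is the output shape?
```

Input: (4, 704, 23, 23) -> Output: (4, 704, 1, 1)

Answer: (4, 704, 1, 1)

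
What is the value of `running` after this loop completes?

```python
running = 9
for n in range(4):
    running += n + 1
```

Start at 9, add 1 to 4 = 19
`running` takes the values: 9 → 10 → 12 → 15 → 19

Answer: 19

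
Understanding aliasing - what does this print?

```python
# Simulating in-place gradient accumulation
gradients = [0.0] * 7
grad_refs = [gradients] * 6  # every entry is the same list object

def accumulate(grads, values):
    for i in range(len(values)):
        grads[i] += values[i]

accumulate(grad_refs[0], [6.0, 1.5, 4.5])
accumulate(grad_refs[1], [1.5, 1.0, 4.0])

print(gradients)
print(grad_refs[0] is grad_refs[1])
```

Key concept: gradient accumulation aliasing.
Step by step:
`gradients = [0.0] * 7` → gradients = [0.0, 0.0, 0.0, 0.0, 0.0, 0.0, 0.0]
`grad_refs = [gradients] * 6` → grad_refs = [[0.0, 0.0, 0.0, 0.0, 0.0, 0.0, 0.0], [0.0, 0.0, 0.0, 0.0, 0.0, 0.0, 0.0], [0.0, 0.0, 0.0, 0.0, 0.0, 0.0, 0.0], [0.0, 0.0, 0.0, 0.0, 0.0, 0.0, 0.0], [0.0, 0.0, 0.0, 0.0, 0.0, 0.0, 0.0], [0.0, 0.0, 0.0, 0.0, 0.0, 0.0, 0.0]]
`accumulate(grad_refs[0], [6.0, 1.5, 4.5])` → gradients = [6.0, 1.5, 4.5, 0.0, 0.0, 0.0, 0.0]; grad_refs = [[6.0, 1.5, 4.5, 0.0, 0.0, 0.0, 0.0], [6.0, 1.5, 4.5, 0.0, 0.0, 0.0, 0.0], [6.0, 1.5, 4.5, 0.0, 0.0, 0.0, 0.0], [6.0, 1.5, 4.5, 0.0, 0.0, 0.0, 0.0], [6.0, 1.5, 4.5, 0.0, 0.0, 0.0, 0.0], [6.0, 1.5, 4.5, 0.0, 0.0, 0.0, 0.0]]
`accumulate(grad_refs[1], [1.5, 1.0, 4.0])` → gradients = [7.5, 2.5, 8.5, 0.0, 0.0, 0.0, 0.0]; grad_refs = [[7.5, 2.5, 8.5, 0.0, 0.0, 0.0, 0.0], [7.5, 2.5, 8.5, 0.0, 0.0, 0.0, 0.0], [7.5, 2.5, 8.5, 0.0, 0.0, 0.0, 0.0], [7.5, 2.5, 8.5, 0.0, 0.0, 0.0, 0.0], [7.5, 2.5, 8.5, 0.0, 0.0, 0.0, 0.0], [7.5, 2.5, 8.5, 0.0, 0.0, 0.0, 0.0]]
`print(gradients)` → prints [7.5, 2.5, 8.5, 0.0, 0.0, 0.0, 0.0]
`print(grad_refs[0] is grad_refs[1])` → prints True

Answer:
[7.5, 2.5, 8.5, 0.0, 0.0, 0.0, 0.0]
True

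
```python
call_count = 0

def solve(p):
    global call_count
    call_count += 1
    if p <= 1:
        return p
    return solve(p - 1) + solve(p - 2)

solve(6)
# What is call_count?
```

Calls(p) = 1 + Calls(p-1) + Calls(p-2); Calls(0)=Calls(1)=1. For p=6 this gives 25.

Answer: 25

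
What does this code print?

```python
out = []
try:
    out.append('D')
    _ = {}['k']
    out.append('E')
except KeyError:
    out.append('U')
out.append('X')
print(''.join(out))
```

Execution trace: 'D' (try body) → 'U' (except KeyError) → 'X' (after the try/except). Output: DUX

Answer: DUX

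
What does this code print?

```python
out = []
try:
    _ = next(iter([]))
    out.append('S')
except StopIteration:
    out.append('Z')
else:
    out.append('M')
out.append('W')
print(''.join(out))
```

Execution trace: 'Z' (except StopIteration) → 'W' (after the try/except). Output: ZW

Answer: ZW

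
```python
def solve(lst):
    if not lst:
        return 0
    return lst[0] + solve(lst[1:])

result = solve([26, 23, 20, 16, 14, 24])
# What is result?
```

26 + 23 + 20 + 16 + 14 + 24 + 0 = 123

Answer: 123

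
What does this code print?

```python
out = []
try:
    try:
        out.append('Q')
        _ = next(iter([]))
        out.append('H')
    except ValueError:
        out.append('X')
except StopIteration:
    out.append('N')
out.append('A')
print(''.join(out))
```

Execution trace: 'Q' (try body) → 'N' (outer except StopIteration) → 'A' (after the try/except). Output: QNA

Answer: QNA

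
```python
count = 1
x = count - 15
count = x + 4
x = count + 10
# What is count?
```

Trace:
`count = 1` → count = 1
`x = count - 15` → x = -14
`count = x + 4` → count = -10
`x = count + 10` → x = 0
So count = -10

Answer: -10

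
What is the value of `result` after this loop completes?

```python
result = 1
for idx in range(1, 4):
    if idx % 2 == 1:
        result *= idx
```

Product of odd numbers 1 to 3
`result` takes the values: 1 → 3

Answer: 3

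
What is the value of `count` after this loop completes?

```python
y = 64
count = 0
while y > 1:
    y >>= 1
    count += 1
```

Count right shifts until 1
`count` takes the values: 0 → 1 → 2 → 3 → 4 → 5 → 6

Answer: 6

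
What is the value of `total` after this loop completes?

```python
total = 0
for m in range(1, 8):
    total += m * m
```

Sum of squares 1² to 7² = 140
`total` takes the values: 0 → 1 → 5 → 14 → 30 → 55 → 91 → 140

Answer: 140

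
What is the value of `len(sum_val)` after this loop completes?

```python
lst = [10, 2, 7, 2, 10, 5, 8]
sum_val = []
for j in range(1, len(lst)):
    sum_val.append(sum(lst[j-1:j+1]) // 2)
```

Number of 2-element averages
`sum_val` takes the values: [] → [6] → [6, 4] → [6, 4, 4] → [6, 4, 4, 6] → [6, 4, 4, 6, 7] → [6, 4, 4, 6, 7, 6]
So `len(sum_val)` = 6

Answer: 6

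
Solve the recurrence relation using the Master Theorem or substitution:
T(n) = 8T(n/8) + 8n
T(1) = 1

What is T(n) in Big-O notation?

By Master Theorem: a=8, b=8, f(n)=8n. Since log_8(8) = 1 and f(n) = Θ(n^1), Case 2 applies. T(n) = O(n log n).

Answer: O(n log n)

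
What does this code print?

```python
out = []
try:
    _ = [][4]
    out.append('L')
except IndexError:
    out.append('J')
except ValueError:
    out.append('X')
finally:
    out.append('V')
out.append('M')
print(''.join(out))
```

Execution trace: 'J' (except IndexError) → 'V' (finally) → 'M' (after the try/except). Output: JVM

Answer: JVM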